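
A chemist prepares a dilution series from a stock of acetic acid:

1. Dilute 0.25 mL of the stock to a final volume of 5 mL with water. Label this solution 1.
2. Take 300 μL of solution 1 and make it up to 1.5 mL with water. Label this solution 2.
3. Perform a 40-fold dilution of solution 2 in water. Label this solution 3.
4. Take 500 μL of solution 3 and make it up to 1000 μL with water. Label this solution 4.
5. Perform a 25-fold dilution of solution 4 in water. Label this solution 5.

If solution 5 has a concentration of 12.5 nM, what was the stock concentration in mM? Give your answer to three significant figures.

Step 1: 0.25 mL brought to 5 mL → factor 5/0.25 = 20
Step 2: 300 μL brought to 1.5 mL → factor 1500/300 = 5
Step 3: 40-fold → factor 40
Step 4: 500 μL brought to 1000 μL → factor 1000/500 = 2
Step 5: 25-fold → factor 25
Overall dilution factor = 20 × 5 × 40 × 2 × 25 = 2 × 10^5
Stock = 12.5 nM × 2 × 10^5 = 2.500 × 10^6 nM = 2.50 mM

2.50 mM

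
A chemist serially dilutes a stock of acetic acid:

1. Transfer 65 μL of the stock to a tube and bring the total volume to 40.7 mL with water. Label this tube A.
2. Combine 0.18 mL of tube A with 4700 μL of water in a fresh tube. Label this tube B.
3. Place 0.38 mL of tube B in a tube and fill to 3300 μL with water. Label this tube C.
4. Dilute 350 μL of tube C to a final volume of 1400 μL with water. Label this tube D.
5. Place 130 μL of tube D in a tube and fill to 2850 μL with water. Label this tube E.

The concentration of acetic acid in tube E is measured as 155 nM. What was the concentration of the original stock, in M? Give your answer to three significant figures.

2.00 M

Step 1: 65 μL brought to 40.7 mL → factor 40700/65 = 626.15
Step 2: 0.18 mL + 4700 μL = 4.88 mL total → factor 4.88/0.18 = 27.111
Step 3: 0.38 mL brought to 3300 μL → factor 3.3/0.38 = 8.6842
Step 4: 350 μL brought to 1400 μL → factor 1400/350 = 4
Step 5: 130 μL brought to 2850 μL → factor 2850/130 = 21.923
Overall dilution factor = 626.15 × 27.111 × 8.6842 × 4 × 21.923 = 1.2928 × 10^7
Stock = 155 nM × 1.2928 × 10^7 = 2.004 × 10^9 nM = 2.00 M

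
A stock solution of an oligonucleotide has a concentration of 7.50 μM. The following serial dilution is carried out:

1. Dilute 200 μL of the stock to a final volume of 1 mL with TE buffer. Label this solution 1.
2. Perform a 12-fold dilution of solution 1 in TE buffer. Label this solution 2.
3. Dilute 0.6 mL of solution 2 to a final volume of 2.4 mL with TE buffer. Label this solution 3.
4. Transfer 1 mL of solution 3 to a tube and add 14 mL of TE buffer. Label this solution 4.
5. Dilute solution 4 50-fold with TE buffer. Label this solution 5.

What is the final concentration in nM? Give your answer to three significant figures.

0.0417 nM

Step 1: 200 μL brought to 1 mL → factor 1000/200 = 5
Step 2: 12-fold → factor 12
Step 3: 0.6 mL brought to 2.4 mL → factor 2.4/0.6 = 4
Step 4: 1 mL + 14 mL = 15 mL total → factor 15/1 = 15
Step 5: 50-fold → factor 50
Overall dilution factor = 5 × 12 × 4 × 15 × 50 = 1.8 × 10^5
Final = 7.50 μM / 1.8 × 10^5 = 4.167 × 10^-5 μM = 0.0417 nM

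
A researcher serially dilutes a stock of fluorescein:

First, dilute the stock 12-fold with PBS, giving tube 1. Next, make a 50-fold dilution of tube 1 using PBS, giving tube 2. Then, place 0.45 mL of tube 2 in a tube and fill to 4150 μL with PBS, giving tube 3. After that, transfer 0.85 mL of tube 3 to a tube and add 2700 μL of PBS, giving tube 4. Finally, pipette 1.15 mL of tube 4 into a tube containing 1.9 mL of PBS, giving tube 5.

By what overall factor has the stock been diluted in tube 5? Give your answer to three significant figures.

Step 1: 12-fold → factor 12
Step 2: 50-fold → factor 50
Step 3: 0.45 mL brought to 4150 μL → factor 4.15/0.45 = 9.2222
Step 4: 0.85 mL + 2700 μL = 3.55 mL total → factor 3.55/0.85 = 4.1765
Step 5: 1.15 mL + 1.9 mL = 3.05 mL total → factor 3.05/1.15 = 2.6522
Overall dilution factor = 12 × 50 × 9.2222 × 4.1765 × 2.6522 = 61291

6.13 × 10^4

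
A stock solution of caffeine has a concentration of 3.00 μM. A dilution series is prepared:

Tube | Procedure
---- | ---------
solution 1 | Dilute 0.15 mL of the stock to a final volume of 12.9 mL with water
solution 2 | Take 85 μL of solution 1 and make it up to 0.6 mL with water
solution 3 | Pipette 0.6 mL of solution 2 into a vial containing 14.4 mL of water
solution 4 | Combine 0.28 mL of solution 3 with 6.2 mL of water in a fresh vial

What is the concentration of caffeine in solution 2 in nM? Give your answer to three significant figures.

Step 1: 0.15 mL brought to 12.9 mL → factor 12.9/0.15 = 86
Step 2: 85 μL brought to 0.6 mL → factor 600/85 = 7.0588
Dilution factor through solution 2 = 86 × 7.0588 = 607.06
[solution 2] = 3.00 μM / 607.06 = 0.004942 μM = 4.94 nM

4.94 nM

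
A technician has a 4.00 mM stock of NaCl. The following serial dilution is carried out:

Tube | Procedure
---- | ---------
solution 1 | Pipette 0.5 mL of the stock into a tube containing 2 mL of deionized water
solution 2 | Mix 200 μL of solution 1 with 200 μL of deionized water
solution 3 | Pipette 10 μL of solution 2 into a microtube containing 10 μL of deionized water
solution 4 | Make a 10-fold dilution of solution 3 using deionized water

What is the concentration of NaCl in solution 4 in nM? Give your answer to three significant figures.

Step 1: 0.5 mL + 2 mL = 2.5 mL total → factor 2.5/0.5 = 5
Step 2: 200 μL + 200 μL = 400 μL total → factor 400/200 = 2
Step 3: 10 μL + 10 μL = 20 μL total → factor 20/10 = 2
Step 4: 10-fold → factor 10
Overall dilution factor = 5 × 2 × 2 × 10 = 200
Final = 4.00 mM / 200 = 0.02000 mM = 2.00 × 10^4 nM

2.00 × 10^4 nM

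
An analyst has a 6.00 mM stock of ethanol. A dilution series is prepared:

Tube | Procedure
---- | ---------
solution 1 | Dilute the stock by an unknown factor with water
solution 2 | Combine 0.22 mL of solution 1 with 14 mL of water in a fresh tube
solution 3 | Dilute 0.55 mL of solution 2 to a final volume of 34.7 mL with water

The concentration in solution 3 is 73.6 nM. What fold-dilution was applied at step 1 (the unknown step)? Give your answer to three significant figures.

20.0-fold

Step 1: unknown factor x
Step 2: 0.22 mL + 14 mL = 14.22 mL total → factor 14.22/0.22 = 64.636
Step 3: 0.55 mL brought to 34.7 mL → factor 34.7/0.55 = 63.091
Product of known-step factors = 4078
Overall factor = 6.00 mM / (73.6 nM) = 81522
x = 81522 / 4078 = 20.0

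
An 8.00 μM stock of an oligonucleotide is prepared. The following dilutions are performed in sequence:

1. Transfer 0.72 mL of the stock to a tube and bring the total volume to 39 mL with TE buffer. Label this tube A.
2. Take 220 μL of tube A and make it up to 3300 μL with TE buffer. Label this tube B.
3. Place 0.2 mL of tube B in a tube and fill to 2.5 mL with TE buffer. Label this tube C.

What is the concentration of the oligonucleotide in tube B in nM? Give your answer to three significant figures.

9.85 nM

Step 1: 0.72 mL brought to 39 mL → factor 39/0.72 = 54.167
Step 2: 220 μL brought to 3300 μL → factor 3300/220 = 15
Dilution factor through tube B = 54.167 × 15 = 812.5
[tube B] = 8.00 μM / 812.5 = 0.009846 μM = 9.85 nM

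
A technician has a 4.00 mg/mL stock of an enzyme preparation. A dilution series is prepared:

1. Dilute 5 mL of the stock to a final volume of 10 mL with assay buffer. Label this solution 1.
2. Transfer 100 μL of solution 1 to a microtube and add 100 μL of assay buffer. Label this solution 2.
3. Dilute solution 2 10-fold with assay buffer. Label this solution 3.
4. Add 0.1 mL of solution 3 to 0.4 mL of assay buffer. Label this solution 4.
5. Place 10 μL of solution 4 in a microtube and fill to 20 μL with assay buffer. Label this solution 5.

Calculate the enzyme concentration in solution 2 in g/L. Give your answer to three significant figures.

1.00 g/L

Step 1: 5 mL brought to 10 mL → factor 10/5 = 2
Step 2: 100 μL + 100 μL = 200 μL total → factor 200/100 = 2
Dilution factor through solution 2 = 2 × 2 = 4
[solution 2] = 4.00 mg/mL / 4 = 1.000 mg/mL = 1.00 g/L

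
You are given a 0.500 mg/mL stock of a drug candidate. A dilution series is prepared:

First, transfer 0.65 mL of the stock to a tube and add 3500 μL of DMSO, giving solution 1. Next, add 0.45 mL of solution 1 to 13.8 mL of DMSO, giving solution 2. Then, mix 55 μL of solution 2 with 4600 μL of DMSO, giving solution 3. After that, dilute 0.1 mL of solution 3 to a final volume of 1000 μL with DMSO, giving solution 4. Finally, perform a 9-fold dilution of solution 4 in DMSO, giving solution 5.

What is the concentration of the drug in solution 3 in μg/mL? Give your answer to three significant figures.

Step 1: 0.65 mL + 3500 μL = 4.15 mL total → factor 4.15/0.65 = 6.3846
Step 2: 0.45 mL + 13.8 mL = 14.25 mL total → factor 14.25/0.45 = 31.667
Step 3: 55 μL + 4600 μL = 4655 μL total → factor 4655/55 = 84.636
Dilution factor through solution 3 = 6.3846 × 31.667 × 84.636 = 17112
[solution 3] = 0.500 mg/mL / 17112 = 2.922 × 10^-5 mg/mL = 0.0292 μg/mL

0.0292 μg/mL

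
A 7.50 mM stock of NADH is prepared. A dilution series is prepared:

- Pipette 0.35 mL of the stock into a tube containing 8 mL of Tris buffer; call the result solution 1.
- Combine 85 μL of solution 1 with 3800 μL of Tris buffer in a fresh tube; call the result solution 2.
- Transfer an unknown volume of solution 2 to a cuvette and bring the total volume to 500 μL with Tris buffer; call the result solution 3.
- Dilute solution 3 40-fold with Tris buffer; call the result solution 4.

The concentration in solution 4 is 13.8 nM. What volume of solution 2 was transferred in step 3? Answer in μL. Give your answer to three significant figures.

40.1 μL

Step 1: 0.35 mL + 8 mL = 8.35 mL total → factor 8.35/0.35 = 23.857
Step 2: 85 μL + 3800 μL = 3885 μL total → factor 3885/85 = 45.706
Step 3: v brought to 500 μL → factor = 500 μL/v
Step 4: 40-fold → factor 40
Product of known-step factors = 43616
Overall factor = 7.50 mM / (13.8 nM) = 5.4348 × 10^5
Step-3 factor = 5.4348 × 10^5 / 43616 = 12.46
v = 500 μL / 12.46 = 40.1 μL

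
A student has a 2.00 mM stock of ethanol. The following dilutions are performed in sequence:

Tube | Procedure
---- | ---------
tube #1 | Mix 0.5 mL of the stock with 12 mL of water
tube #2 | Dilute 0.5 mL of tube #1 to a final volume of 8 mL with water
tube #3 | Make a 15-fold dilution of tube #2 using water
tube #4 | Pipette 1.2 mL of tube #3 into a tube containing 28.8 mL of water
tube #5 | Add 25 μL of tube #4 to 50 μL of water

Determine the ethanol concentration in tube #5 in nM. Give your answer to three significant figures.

4.44 nM

Step 1: 0.5 mL + 12 mL = 12.5 mL total → factor 12.5/0.5 = 25
Step 2: 0.5 mL brought to 8 mL → factor 8/0.5 = 16
Step 3: 15-fold → factor 15
Step 4: 1.2 mL + 28.8 mL = 30 mL total → factor 30/1.2 = 25
Step 5: 25 μL + 50 μL = 75 μL total → factor 75/25 = 3
Overall dilution factor = 25 × 16 × 15 × 25 × 3 = 4.5 × 10^5
Final = 2.00 mM / 4.5 × 10^5 = 4.444 × 10^-6 mM = 4.44 nM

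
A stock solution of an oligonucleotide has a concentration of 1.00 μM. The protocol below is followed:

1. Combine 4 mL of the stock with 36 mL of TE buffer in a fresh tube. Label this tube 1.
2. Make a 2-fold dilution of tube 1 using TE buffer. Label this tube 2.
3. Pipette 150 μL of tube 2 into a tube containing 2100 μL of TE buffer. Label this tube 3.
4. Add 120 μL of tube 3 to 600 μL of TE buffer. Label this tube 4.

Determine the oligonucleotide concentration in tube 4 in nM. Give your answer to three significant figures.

Step 1: 4 mL + 36 mL = 40 mL total → factor 40/4 = 10
Step 2: 2-fold → factor 2
Step 3: 150 μL + 2100 μL = 2250 μL total → factor 2250/150 = 15
Step 4: 120 μL + 600 μL = 720 μL total → factor 720/120 = 6
Overall dilution factor = 10 × 2 × 15 × 6 = 1800
Final = 1.00 μM / 1800 = 0.0005556 μM = 0.556 nM

0.556 nM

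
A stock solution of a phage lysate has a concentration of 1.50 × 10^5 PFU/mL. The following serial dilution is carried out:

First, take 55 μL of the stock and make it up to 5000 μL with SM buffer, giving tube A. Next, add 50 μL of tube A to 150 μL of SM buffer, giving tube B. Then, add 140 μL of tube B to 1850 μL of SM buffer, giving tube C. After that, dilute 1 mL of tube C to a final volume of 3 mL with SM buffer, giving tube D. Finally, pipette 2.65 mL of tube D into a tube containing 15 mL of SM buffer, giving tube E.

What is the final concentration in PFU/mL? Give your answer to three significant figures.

1.45 PFU/mL

Step 1: 55 μL brought to 5000 μL → factor 5000/55 = 90.909
Step 2: 50 μL + 150 μL = 200 μL total → factor 200/50 = 4
Step 3: 140 μL + 1850 μL = 1990 μL total → factor 1990/140 = 14.214
Step 4: 1 mL brought to 3 mL → factor 3/1 = 3
Step 5: 2.65 mL + 15 mL = 17.65 mL total → factor 17.65/2.65 = 6.6604
Overall dilution factor = 90.909 × 4 × 14.214 × 3 × 6.6604 = 1.0328 × 10^5
Final = 1.50 × 10^5 PFU/mL / 1.0328 × 10^5 = 1.45 PFU/mL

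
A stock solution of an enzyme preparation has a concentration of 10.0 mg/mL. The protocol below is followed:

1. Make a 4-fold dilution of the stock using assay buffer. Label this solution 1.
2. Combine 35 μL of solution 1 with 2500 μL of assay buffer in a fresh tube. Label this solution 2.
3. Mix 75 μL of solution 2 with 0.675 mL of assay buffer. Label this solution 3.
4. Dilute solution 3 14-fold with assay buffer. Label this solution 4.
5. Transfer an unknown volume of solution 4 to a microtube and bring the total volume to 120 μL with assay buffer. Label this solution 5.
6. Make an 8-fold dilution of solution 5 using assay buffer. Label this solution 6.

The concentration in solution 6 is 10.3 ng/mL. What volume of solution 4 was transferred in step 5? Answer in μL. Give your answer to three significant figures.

40.1 μL

Step 1: 4-fold → factor 4
Step 2: 35 μL + 2500 μL = 2535 μL total → factor 2535/35 = 72.429
Step 3: 75 μL + 0.675 mL = 750 μL total → factor 750/75 = 10
Step 4: 14-fold → factor 14
Step 5: v brought to 120 μL → factor = 120 μL/v
Step 6: 8-fold → factor 8
Product of known-step factors = 3.2448 × 10^5
Overall factor = 10.0 mg/mL / (10.3 ng/mL) = 9.7087 × 10^5
Step-5 factor = 9.7087 × 10^5 / 3.2448 × 10^5 = 2.9921
v = 120 μL / 2.9921 = 40.1 μL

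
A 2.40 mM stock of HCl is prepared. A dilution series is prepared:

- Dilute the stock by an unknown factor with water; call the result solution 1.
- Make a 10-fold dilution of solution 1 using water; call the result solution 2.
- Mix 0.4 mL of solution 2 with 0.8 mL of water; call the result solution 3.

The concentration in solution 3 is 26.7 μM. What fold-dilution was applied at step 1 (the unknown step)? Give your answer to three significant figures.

3.00-fold

Step 1: unknown factor x
Step 2: 10-fold → factor 10
Step 3: 0.4 mL + 0.8 mL = 1.2 mL total → factor 1.2/0.4 = 3
Product of known-step factors = 30
Overall factor = 2.40 mM / (26.7 μM) = 89.888
x = 89.888 / 30 = 3.00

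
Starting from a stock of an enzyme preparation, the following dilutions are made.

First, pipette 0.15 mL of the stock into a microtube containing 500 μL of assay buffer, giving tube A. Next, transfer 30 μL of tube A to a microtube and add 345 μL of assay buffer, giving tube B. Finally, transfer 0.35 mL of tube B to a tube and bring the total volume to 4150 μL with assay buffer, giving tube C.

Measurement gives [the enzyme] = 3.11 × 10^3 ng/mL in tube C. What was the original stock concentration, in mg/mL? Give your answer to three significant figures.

Step 1: 0.15 mL + 500 μL = 0.65 mL total → factor 0.65/0.15 = 4.3333
Step 2: 30 μL + 345 μL = 375 μL total → factor 375/30 = 12.5
Step 3: 0.35 mL brought to 4150 μL → factor 4.15/0.35 = 11.857
Overall dilution factor = 4.3333 × 12.5 × 11.857 = 642.26
Stock = 3.11 × 10^3 ng/mL × 642.26 = 1.997 × 10^6 ng/mL = 2.00 mg/mL

2.00 mg/mL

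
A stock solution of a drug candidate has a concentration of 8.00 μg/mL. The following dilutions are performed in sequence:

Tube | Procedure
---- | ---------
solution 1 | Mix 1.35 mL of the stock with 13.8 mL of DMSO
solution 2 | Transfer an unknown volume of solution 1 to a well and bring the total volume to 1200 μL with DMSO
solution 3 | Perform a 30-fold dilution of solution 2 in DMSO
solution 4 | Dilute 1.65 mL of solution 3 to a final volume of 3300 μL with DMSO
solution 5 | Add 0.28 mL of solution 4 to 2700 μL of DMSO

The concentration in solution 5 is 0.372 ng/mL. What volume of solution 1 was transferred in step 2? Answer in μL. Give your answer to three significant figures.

Step 1: 1.35 mL + 13.8 mL = 15.15 mL total → factor 15.15/1.35 = 11.222
Step 2: v brought to 1200 μL → factor = 1200 μL/v
Step 3: 30-fold → factor 30
Step 4: 1.65 mL brought to 3300 μL → factor 3.3/1.65 = 2
Step 5: 0.28 mL + 2700 μL = 2.98 mL total → factor 2.98/0.28 = 10.643
Product of known-step factors = 7166.2
Overall factor = 8.00 μg/mL / (0.372 ng/mL) = 21505
Step-2 factor = 21505 / 7166.2 = 3.0009
v = 1200 μL / 3.0009 = 400 μL

400 μL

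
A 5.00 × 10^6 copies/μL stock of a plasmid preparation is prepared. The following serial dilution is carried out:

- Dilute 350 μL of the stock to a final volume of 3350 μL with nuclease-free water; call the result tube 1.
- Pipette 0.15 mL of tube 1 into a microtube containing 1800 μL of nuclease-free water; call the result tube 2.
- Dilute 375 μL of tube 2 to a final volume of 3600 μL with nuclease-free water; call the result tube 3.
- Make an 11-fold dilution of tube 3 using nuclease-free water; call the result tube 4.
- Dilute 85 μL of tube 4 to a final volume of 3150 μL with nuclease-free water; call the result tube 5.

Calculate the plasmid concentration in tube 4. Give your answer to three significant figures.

Step 1: 350 μL brought to 3350 μL → factor 3350/350 = 9.5714
Step 2: 0.15 mL + 1800 μL = 1.95 mL total → factor 1.95/0.15 = 13
Step 3: 375 μL brought to 3600 μL → factor 3600/375 = 9.6
Step 4: 11-fold → factor 11
Dilution factor through tube 4 = 9.5714 × 13 × 9.6 × 11 = 13140
[tube 4] = 5.00 × 10^6 copies/μL / 13140 = 381 copies/μL

381 copies/μL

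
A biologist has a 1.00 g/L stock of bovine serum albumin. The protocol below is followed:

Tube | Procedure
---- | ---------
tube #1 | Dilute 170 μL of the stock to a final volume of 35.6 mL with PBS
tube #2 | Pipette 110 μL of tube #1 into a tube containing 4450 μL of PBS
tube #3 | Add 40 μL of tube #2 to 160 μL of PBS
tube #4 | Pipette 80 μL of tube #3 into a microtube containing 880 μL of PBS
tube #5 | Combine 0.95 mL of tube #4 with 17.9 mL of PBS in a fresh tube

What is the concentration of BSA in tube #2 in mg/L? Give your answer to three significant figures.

0.115 mg/L

Step 1: 170 μL brought to 35.6 mL → factor 35600/170 = 209.41
Step 2: 110 μL + 4450 μL = 4560 μL total → factor 4560/110 = 41.455
Dilution factor through tube #2 = 209.41 × 41.455 = 8681.1
[tube #2] = 1.00 g/L / 8681.1 = 0.0001152 g/L = 0.115 mg/L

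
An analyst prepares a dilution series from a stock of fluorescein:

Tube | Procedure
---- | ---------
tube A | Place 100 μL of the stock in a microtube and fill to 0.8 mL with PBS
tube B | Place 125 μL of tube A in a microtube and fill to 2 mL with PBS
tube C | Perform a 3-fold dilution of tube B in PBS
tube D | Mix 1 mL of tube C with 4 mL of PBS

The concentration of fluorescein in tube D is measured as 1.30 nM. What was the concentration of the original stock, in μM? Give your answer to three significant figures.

Step 1: 100 μL brought to 0.8 mL → factor 800/100 = 8
Step 2: 125 μL brought to 2 mL → factor 2000/125 = 16
Step 3: 3-fold → factor 3
Step 4: 1 mL + 4 mL = 5 mL total → factor 5/1 = 5
Overall dilution factor = 8 × 16 × 3 × 5 = 1920
Stock = 1.30 nM × 1920 = 2496 nM = 2.50 μM

2.50 μM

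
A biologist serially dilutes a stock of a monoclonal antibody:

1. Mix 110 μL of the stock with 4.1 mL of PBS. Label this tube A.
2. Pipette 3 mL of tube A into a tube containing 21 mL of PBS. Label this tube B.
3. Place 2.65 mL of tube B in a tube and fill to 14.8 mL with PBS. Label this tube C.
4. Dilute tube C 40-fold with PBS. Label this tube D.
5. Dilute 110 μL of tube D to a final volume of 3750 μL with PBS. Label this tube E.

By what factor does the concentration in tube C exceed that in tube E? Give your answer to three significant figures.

1.36 × 10^3

Step 1: 110 μL + 4.1 mL = 4210 μL total → factor 4210/110 = 38.273
Step 2: 3 mL + 21 mL = 24 mL total → factor 24/3 = 8
Step 3: 2.65 mL brought to 14.8 mL → factor 14.8/2.65 = 5.5849
Step 4: 40-fold → factor 40
Step 5: 110 μL brought to 3750 μL → factor 3750/110 = 34.091
Dilution factor to tube C = 1710; to tube E = 2.3318 × 10^6
[tube C]/[tube E] = (factor to tube E)/(factor to tube C) = 2.3318 × 10^6/1710 = 1.36 × 10^3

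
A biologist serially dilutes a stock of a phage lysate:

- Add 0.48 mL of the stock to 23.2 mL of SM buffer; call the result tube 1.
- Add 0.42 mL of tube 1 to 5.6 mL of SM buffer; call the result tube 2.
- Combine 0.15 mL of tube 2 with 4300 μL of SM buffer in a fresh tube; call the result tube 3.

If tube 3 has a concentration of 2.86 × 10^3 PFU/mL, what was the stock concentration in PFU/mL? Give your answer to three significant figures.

Step 1: 0.48 mL + 23.2 mL = 23.68 mL total → factor 23.68/0.48 = 49.333
Step 2: 0.42 mL + 5.6 mL = 6.02 mL total → factor 6.02/0.42 = 14.333
Step 3: 0.15 mL + 4300 μL = 4.45 mL total → factor 4.45/0.15 = 29.667
Overall dilution factor = 49.333 × 14.333 × 29.667 = 20978
Stock = 2.86 × 10^3 PFU/mL × 20978 = 6.00 × 10^7 PFU/mL

6.00 × 10^7 PFU/mL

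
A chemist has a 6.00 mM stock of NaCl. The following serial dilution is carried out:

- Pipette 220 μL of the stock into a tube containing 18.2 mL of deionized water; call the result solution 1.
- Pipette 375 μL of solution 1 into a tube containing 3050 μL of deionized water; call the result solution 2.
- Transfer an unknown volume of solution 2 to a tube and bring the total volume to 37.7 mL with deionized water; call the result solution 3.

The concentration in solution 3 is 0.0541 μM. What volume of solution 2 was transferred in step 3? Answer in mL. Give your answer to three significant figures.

Step 1: 220 μL + 18.2 mL = 18420 μL total → factor 18420/220 = 83.727
Step 2: 375 μL + 3050 μL = 3425 μL total → factor 3425/375 = 9.1333
Step 3: v brought to 37.7 mL → factor = 37.7 mL/v
Product of known-step factors = 764.71
Overall factor = 6.00 mM / (0.0541 μM) = 1.1091 × 10^5
Step-3 factor = 1.1091 × 10^5 / 764.71 = 145.03
v = 37.7 mL / 145.03 = 0.260 mL

0.260 mL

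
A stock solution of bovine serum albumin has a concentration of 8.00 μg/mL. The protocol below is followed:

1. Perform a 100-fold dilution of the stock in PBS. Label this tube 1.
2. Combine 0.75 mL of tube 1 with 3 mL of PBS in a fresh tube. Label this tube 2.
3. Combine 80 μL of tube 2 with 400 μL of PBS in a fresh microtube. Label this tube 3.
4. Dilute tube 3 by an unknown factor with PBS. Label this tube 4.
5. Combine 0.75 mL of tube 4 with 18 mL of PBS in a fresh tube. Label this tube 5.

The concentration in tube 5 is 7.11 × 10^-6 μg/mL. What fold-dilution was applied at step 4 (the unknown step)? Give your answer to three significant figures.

Step 1: 100-fold → factor 100
Step 2: 0.75 mL + 3 mL = 3.75 mL total → factor 3.75/0.75 = 5
Step 3: 80 μL + 400 μL = 480 μL total → factor 480/80 = 6
Step 4: unknown factor x
Step 5: 0.75 mL + 18 mL = 18.75 mL total → factor 18.75/0.75 = 25
Product of known-step factors = 75000
Overall factor = 8.00 μg/mL / (7.11 × 10^-6 μg/mL) = 1.1252 × 10^6
x = 1.1252 × 10^6 / 75000 = 15.0

15.0-fold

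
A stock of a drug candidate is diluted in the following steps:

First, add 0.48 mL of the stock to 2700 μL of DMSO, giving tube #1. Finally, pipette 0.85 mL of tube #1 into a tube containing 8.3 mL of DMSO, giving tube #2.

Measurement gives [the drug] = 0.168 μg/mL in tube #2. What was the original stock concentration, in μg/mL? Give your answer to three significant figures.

Step 1: 0.48 mL + 2700 μL = 3.18 mL total → factor 3.18/0.48 = 6.625
Step 2: 0.85 mL + 8.3 mL = 9.15 mL total → factor 9.15/0.85 = 10.765
Overall dilution factor = 6.625 × 10.765 = 71.316
Stock = 0.168 μg/mL × 71.316 = 12.0 μg/mL

12.0 μg/mL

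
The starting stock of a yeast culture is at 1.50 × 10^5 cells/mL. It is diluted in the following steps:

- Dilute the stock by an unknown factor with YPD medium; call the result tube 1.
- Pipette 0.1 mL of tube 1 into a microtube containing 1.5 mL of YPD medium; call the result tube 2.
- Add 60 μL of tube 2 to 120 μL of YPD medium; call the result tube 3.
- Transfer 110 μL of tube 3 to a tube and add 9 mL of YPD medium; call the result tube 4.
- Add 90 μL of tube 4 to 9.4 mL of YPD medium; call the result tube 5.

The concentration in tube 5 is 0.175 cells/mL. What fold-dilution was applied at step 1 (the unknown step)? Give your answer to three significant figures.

Step 1: unknown factor x
Step 2: 0.1 mL + 1.5 mL = 1.6 mL total → factor 1.6/0.1 = 16
Step 3: 60 μL + 120 μL = 180 μL total → factor 180/60 = 3
Step 4: 110 μL + 9 mL = 9110 μL total → factor 9110/110 = 82.818
Step 5: 90 μL + 9.4 mL = 9490 μL total → factor 9490/90 = 105.44
Product of known-step factors = 4.1917 × 10^5
Overall factor = 1.50 × 10^5 cells/mL / (0.175 cells/mL) = 8.5714 × 10^5
x = 8.5714 × 10^5 / 4.1917 × 10^5 = 2.04

2.04-fold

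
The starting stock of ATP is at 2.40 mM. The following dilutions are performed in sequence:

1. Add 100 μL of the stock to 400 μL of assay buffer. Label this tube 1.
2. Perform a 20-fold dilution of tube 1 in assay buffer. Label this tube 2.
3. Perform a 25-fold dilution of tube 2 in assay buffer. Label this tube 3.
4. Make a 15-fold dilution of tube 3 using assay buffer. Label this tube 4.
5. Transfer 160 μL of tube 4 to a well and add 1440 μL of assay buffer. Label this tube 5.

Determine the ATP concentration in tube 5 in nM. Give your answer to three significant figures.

6.40 nM

Step 1: 100 μL + 400 μL = 500 μL total → factor 500/100 = 5
Step 2: 20-fold → factor 20
Step 3: 25-fold → factor 25
Step 4: 15-fold → factor 15
Step 5: 160 μL + 1440 μL = 1600 μL total → factor 1600/160 = 10
Overall dilution factor = 5 × 20 × 25 × 15 × 10 = 3.75 × 10^5
Final = 2.40 mM / 3.75 × 10^5 = 6.400 × 10^-6 mM = 6.40 nM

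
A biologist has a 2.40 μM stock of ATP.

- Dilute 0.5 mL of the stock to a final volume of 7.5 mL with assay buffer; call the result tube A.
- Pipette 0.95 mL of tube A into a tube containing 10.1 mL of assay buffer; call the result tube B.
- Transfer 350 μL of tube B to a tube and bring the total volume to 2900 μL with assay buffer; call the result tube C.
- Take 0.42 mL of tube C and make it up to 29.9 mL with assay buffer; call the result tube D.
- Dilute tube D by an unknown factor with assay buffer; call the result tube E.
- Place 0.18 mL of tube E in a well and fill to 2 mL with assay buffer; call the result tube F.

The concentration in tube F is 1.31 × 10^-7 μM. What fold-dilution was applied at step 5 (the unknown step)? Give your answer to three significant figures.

16.0-fold

Step 1: 0.5 mL brought to 7.5 mL → factor 7.5/0.5 = 15
Step 2: 0.95 mL + 10.1 mL = 11.05 mL total → factor 11.05/0.95 = 11.632
Step 3: 350 μL brought to 2900 μL → factor 2900/350 = 8.2857
Step 4: 0.42 mL brought to 29.9 mL → factor 29.9/0.42 = 71.19
Step 5: unknown factor x
Step 6: 0.18 mL brought to 2 mL → factor 2/0.18 = 11.111
Product of known-step factors = 1.1435 × 10^6
Overall factor = 2.40 μM / (1.31 × 10^-7 μM) = 1.8321 × 10^7
x = 1.8321 × 10^7 / 1.1435 × 10^6 = 16.0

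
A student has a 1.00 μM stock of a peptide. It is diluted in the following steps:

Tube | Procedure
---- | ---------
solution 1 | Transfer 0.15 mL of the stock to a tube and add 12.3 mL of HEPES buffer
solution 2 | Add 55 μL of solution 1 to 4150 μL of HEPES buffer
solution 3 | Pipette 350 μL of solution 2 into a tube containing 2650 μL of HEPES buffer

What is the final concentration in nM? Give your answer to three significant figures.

Step 1: 0.15 mL + 12.3 mL = 12.45 mL total → factor 12.45/0.15 = 83
Step 2: 55 μL + 4150 μL = 4205 μL total → factor 4205/55 = 76.455
Step 3: 350 μL + 2650 μL = 3000 μL total → factor 3000/350 = 8.5714
Overall dilution factor = 83 × 76.455 × 8.5714 = 54392
Final = 1.00 μM / 54392 = 1.839 × 10^-5 μM = 0.0184 nM

0.0184 nM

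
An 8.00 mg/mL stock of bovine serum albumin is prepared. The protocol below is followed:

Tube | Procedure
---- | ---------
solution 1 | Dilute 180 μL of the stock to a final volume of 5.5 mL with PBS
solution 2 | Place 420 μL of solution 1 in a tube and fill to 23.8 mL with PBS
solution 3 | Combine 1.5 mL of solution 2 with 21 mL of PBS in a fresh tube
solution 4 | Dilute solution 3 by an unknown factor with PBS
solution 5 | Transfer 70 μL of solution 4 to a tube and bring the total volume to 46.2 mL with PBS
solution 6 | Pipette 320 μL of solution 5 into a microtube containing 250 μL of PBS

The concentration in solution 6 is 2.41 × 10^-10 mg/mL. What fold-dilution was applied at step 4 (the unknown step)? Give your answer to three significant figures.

Step 1: 180 μL brought to 5.5 mL → factor 5500/180 = 30.556
Step 2: 420 μL brought to 23.8 mL → factor 23800/420 = 56.667
Step 3: 1.5 mL + 21 mL = 22.5 mL total → factor 22.5/1.5 = 15
Step 4: unknown factor x
Step 5: 70 μL brought to 46.2 mL → factor 46200/70 = 660
Step 6: 320 μL + 250 μL = 570 μL total → factor 570/320 = 1.7812
Product of known-step factors = 3.0534 × 10^7
Overall factor = 8.00 mg/mL / (2.41 × 10^-10 mg/mL) = 3.3195 × 10^10
x = 3.3195 × 10^10 / 3.0534 × 10^7 = 1.09 × 10^3

1.09 × 10^3-fold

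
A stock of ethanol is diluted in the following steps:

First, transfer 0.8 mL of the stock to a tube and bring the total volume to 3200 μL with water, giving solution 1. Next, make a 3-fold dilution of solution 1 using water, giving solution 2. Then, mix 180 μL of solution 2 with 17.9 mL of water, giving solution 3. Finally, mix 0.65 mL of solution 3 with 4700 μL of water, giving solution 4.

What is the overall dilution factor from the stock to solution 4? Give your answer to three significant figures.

Step 1: 0.8 mL brought to 3200 μL → factor 3.2/0.8 = 4
Step 2: 3-fold → factor 3
Step 3: 180 μL + 17.9 mL = 18080 μL total → factor 18080/180 = 100.44
Step 4: 0.65 mL + 4700 μL = 5.35 mL total → factor 5.35/0.65 = 8.2308
Overall dilution factor = 4 × 3 × 100.44 × 8.2308 = 9920.8

9.92 × 10^3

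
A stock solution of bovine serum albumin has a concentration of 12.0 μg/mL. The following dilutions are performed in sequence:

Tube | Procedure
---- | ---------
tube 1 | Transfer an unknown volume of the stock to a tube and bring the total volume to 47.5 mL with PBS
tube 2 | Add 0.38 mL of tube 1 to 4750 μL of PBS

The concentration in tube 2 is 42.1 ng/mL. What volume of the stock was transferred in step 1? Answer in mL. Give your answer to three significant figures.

2.25 mL

Step 1: v brought to 47.5 mL → factor = 47.5 mL/v
Step 2: 0.38 mL + 4750 μL = 5.13 mL total → factor 5.13/0.38 = 13.5
Product of known-step factors = 13.5
Overall factor = 12.0 μg/mL / (42.1 ng/mL) = 285.04
Step-1 factor = 285.04 / 13.5 = 21.114
v = 47.5 mL / 21.114 = 2.25 mL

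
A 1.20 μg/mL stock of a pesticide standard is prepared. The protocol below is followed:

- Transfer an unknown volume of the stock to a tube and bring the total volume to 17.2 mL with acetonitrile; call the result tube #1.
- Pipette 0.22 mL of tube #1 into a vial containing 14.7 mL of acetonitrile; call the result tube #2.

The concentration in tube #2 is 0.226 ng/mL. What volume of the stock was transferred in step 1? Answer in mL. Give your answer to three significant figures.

0.220 mL

Step 1: v brought to 17.2 mL → factor = 17.2 mL/v
Step 2: 0.22 mL + 14.7 mL = 14.92 mL total → factor 14.92/0.22 = 67.818
Product of known-step factors = 67.818
Overall factor = 1.20 μg/mL / (0.226 ng/mL) = 5309.7
Step-1 factor = 5309.7 / 67.818 = 78.294
v = 17.2 mL / 78.294 = 0.220 mL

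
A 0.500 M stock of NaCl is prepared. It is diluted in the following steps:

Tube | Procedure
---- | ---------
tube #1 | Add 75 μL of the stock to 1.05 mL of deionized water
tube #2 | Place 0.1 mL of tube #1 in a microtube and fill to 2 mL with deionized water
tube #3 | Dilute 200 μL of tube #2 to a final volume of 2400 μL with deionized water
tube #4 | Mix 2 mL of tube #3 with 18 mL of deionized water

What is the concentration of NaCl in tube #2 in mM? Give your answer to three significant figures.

Step 1: 75 μL + 1.05 mL = 1125 μL total → factor 1125/75 = 15
Step 2: 0.1 mL brought to 2 mL → factor 2/0.1 = 20
Dilution factor through tube #2 = 15 × 20 = 300
[tube #2] = 0.500 M / 300 = 0.001667 M = 1.67 mM

1.67 mM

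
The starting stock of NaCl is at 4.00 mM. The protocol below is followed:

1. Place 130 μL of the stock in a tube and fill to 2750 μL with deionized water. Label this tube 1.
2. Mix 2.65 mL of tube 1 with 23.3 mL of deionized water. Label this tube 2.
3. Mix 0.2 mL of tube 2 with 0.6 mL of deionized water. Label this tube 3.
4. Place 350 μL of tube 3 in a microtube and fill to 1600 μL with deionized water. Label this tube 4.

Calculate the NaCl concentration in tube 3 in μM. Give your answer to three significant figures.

Step 1: 130 μL brought to 2750 μL → factor 2750/130 = 21.154
Step 2: 2.65 mL + 23.3 mL = 25.95 mL total → factor 25.95/2.65 = 9.7925
Step 3: 0.2 mL + 0.6 mL = 0.8 mL total → factor 0.8/0.2 = 4
Dilution factor through tube 3 = 21.154 × 9.7925 × 4 = 828.59
[tube 3] = 4.00 mM / 828.59 = 0.004827 mM = 4.83 μM

4.83 μM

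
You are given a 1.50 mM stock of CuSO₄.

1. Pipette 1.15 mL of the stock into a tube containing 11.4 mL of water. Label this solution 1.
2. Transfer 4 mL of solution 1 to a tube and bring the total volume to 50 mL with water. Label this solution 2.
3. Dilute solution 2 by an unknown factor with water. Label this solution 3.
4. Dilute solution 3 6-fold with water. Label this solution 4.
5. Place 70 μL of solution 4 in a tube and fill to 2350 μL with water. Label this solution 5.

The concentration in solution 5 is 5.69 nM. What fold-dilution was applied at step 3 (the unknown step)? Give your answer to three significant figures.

9.59-fold

Step 1: 1.15 mL + 11.4 mL = 12.55 mL total → factor 12.55/1.15 = 10.913
Step 2: 4 mL brought to 50 mL → factor 50/4 = 12.5
Step 3: unknown factor x
Step 4: 6-fold → factor 6
Step 5: 70 μL brought to 2350 μL → factor 2350/70 = 33.571
Product of known-step factors = 27477
Overall factor = 1.50 mM / (5.69 nM) = 2.6362 × 10^5
x = 2.6362 × 10^5 / 27477 = 9.59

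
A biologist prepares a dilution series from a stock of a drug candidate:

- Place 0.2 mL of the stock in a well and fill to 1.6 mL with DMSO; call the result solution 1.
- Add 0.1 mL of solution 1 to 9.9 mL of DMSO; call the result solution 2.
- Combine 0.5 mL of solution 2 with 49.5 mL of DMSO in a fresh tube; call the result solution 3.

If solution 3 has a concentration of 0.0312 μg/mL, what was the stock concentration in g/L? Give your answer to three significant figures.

2.50 g/L

Step 1: 0.2 mL brought to 1.6 mL → factor 1.6/0.2 = 8
Step 2: 0.1 mL + 9.9 mL = 10 mL total → factor 10/0.1 = 100
Step 3: 0.5 mL + 49.5 mL = 50 mL total → factor 50/0.5 = 100
Overall dilution factor = 8 × 100 × 100 = 80000
Stock = 0.0312 μg/mL × 80000 = 2496 μg/mL = 2.50 g/L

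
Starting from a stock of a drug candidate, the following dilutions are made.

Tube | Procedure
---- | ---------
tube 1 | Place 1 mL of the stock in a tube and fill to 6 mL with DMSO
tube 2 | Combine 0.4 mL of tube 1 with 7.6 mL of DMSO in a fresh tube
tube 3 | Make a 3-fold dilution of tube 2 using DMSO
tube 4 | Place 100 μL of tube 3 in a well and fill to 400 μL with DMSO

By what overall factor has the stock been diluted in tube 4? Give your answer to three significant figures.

Step 1: 1 mL brought to 6 mL → factor 6/1 = 6
Step 2: 0.4 mL + 7.6 mL = 8 mL total → factor 8/0.4 = 20
Step 3: 3-fold → factor 3
Step 4: 100 μL brought to 400 μL → factor 400/100 = 4
Overall dilution factor = 6 × 20 × 3 × 4 = 1440

1.44 × 10^3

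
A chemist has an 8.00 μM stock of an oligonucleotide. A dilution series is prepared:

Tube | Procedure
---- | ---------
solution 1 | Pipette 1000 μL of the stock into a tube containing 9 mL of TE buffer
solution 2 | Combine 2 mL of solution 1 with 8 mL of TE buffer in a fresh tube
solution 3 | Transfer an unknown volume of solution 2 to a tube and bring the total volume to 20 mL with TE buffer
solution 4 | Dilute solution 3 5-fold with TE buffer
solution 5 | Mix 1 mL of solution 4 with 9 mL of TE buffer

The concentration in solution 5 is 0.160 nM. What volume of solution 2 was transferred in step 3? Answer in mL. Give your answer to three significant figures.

1.00 mL

Step 1: 1000 μL + 9 mL = 10000 μL total → factor 10000/1000 = 10
Step 2: 2 mL + 8 mL = 10 mL total → factor 10/2 = 5
Step 3: v brought to 20 mL → factor = 20 mL/v
Step 4: 5-fold → factor 5
Step 5: 1 mL + 9 mL = 10 mL total → factor 10/1 = 10
Product of known-step factors = 2500
Overall factor = 8.00 μM / (0.160 nM) = 50000
Step-3 factor = 50000 / 2500 = 20
v = 20 mL / 20 = 1.00 mL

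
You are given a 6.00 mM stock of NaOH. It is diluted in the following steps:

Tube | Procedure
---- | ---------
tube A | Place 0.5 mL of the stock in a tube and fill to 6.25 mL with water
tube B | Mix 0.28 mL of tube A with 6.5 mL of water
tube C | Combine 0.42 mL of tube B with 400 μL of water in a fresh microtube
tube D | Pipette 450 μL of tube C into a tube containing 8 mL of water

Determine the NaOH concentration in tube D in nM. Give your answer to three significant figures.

Step 1: 0.5 mL brought to 6.25 mL → factor 6.25/0.5 = 12.5
Step 2: 0.28 mL + 6.5 mL = 6.78 mL total → factor 6.78/0.28 = 24.214
Step 3: 0.42 mL + 400 μL = 0.82 mL total → factor 0.82/0.42 = 1.9524
Step 4: 450 μL + 8 mL = 8450 μL total → factor 8450/450 = 18.778
Overall dilution factor = 12.5 × 24.214 × 1.9524 × 18.778 = 11097
Final = 6.00 mM / 11097 = 0.0005407 mM = 541 nM

541 nM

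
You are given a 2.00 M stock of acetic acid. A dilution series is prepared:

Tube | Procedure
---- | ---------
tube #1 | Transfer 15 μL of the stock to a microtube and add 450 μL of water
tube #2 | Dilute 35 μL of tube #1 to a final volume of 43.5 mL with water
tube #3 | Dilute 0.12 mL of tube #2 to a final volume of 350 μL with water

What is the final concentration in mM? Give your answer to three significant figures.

Step 1: 15 μL + 450 μL = 465 μL total → factor 465/15 = 31
Step 2: 35 μL brought to 43.5 mL → factor 43500/35 = 1242.9
Step 3: 0.12 mL brought to 350 μL → factor 0.35/0.12 = 2.9167
Overall dilution factor = 31 × 1242.9 × 2.9167 = 1.1238 × 10^5
Final = 2.00 M / 1.1238 × 10^5 = 1.780 × 10^-5 M = 0.0178 mM

0.0178 mM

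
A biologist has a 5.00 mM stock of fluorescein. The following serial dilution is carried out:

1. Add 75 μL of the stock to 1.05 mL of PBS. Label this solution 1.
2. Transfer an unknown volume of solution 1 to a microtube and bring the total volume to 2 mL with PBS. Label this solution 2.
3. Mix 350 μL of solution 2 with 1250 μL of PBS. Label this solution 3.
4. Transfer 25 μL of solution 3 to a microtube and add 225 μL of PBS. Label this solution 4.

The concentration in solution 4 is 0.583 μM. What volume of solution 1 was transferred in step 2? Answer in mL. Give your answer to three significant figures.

0.160 mL

Step 1: 75 μL + 1.05 mL = 1125 μL total → factor 1125/75 = 15
Step 2: v brought to 2 mL → factor = 2 mL/v
Step 3: 350 μL + 1250 μL = 1600 μL total → factor 1600/350 = 4.5714
Step 4: 25 μL + 225 μL = 250 μL total → factor 250/25 = 10
Product of known-step factors = 685.71
Overall factor = 5.00 mM / (0.583 μM) = 8576.3
Step-2 factor = 8576.3 / 685.71 = 12.507
v = 2 mL / 12.507 = 0.160 mL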